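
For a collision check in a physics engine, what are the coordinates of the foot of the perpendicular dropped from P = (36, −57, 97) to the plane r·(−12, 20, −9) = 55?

n = (−12, 20, −9), |n|² = 625, and n·P − 55 = -2500.
t = -2500/625 = -4, so the foot is P − t·n = (36, −57, 97) − (-4)·(−12, 20, −9) = (−12, 23, 61).

(-12, 23, 61)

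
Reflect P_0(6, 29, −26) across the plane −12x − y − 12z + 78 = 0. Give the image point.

(30, 31, -2)

With n = (−12, −1, −12), the signed offset is (n·P_0 − (-78))/|n|² = 289/289 = 1.
P_0' = P_0 − 2t·n = (6, 29, −26) − 2·(−12, −1, −12) = (30, 31, −2).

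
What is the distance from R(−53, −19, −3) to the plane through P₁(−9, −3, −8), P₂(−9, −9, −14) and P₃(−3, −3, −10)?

P₁P₂ = (0, −6, −6) and P₁P₃ = (6, 0, −2), so a normal is n = P₁P₂ × P₁P₃ = (12, −36, 36).
d = |12·(-53) + (-36)·(-19) + 36·(-3) − (-288)| / √(144 + 1296 + 1296) = |228| / (12√19) = √19.

√19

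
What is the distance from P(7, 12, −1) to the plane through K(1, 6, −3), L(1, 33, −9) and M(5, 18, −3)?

KL = (0, 27, −6) and KM = (4, 12, 0), so a normal is n = KL × KM = (72, −24, −108).
d = |72·7 + (-24)·12 + (-108)·(-1) − 252| / √(5184 + 576 + 11664) = |72| / 132 = 6/11.

6/11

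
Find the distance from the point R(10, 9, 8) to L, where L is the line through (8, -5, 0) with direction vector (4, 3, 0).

2√41

Direction vector d = (4, 3, 0).
AP = (2, 14, 8), and AP × d = (-24, 32, -50).
|AP × d|² = 4100 and |d|² = 25, so the distance is √(4100/25) = √164 = 2√41.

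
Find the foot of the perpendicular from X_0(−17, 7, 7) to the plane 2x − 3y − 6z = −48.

(-15, 4, 1)

The perpendicular from X_0 has direction n = (2, −3, −6): r = (−17, 7, 7) + μ(2, −3, −6).
Substitute into the plane: n·(X_0 + μn) = -48 gives -97 + 49μ = -48, so μ = 1.
Foot = (−17, 7, 7) + 1·(2, −3, −6) = (−15, 4, 1).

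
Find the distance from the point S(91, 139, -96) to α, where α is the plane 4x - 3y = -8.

Normal vector n = (4, -3, 0), and n·(91, 139, -96) - (-8) = -45.
|n| = √(16 + 9 + 0) = 5, so the distance is |-45|/5 = 9.

9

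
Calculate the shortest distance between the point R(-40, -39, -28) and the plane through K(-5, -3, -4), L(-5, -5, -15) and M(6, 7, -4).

2/15

KL = (0, -2, -11) and KM = (11, 10, 0), so a normal is n = KL × KM = (110, -121, 22).
Then n·(-40, -39, -28) - (-275) = -22.
|n| = √(12100 + 14641 + 484) = 165, so the distance is |-22|/165 = 2/15.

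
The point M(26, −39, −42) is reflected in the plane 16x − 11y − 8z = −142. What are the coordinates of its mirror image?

(-70, 27, 6)

n = (16, −11, −8), |n|² = 441, n·M − (-142) = 1323, so t = 1323/441 = 3.
Foot F = M − 3·n = (−22, −6, −18); the reflection is 2F − M = (−70, 27, 6).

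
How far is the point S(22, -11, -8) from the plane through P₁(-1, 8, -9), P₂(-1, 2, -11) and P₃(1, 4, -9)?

12√14/7

P₁P₂ = (0, -6, -2) and P₁P₃ = (2, -4, 0), so a normal is n = P₁P₂ × P₁P₃ = (-8, -4, 12).
d = |(-8)·22 + (-4)·(-11) + 12·(-8) − (-132)| / √(64 + 16 + 144) = |-96| / (4√14) = 12√14/7.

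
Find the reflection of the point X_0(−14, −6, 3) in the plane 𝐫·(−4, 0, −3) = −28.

(10, -6, 21)

With n = (−4, 0, −3), the signed offset is (n·X_0 − (-28))/|n|² = 75/25 = 3.
X_0' = X_0 − 2t·n = (−14, −6, 3) − 6·(−4, 0, −3) = (10, −6, 21).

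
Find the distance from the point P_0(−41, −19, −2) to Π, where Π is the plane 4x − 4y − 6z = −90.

n = (4, −4, −6); n·P − (-90) = 14; |n| = 2√17; distance = 14/(2√17) = 7/√17.

7/√17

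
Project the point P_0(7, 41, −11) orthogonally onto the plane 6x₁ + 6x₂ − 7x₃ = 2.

(-11, 23, 10)

n = (6, 6, −7), |n|² = 121, and n·P_0 − 2 = 363.
t = 363/121 = 3, so the foot is P_0 − t·n = (7, 41, −11) − 3·(6, 6, −7) = (−11, 23, 10).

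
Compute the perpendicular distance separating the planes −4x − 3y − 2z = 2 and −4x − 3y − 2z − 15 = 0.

13/√29

Both planes have normal n = (−4, −3, −2), |n| = √29. Any point on the first plane is at distance |15 − 2|/|n| = 13/√29 = 13√29/29 from the second.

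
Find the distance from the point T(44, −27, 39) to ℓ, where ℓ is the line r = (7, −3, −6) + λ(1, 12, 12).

3√409

Direction vector d = (1, 12, 12).
AP = (37, −24, 45); AP·d = 289, |AP|² = 3970, |d|² = 289.
distance² = |AP|² − (AP·d)²/|d|² = 3970 − 83521/289 = 3681, so the distance is 3√409.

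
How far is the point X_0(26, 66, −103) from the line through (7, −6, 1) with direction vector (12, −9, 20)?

√6361

Direction vector d = (12, −9, 20).
AP = (19, 72, −104); AP·d = -2500, |AP|² = 16361, |d|² = 625.
distance² = |AP|² − (AP·d)²/|d|² = 16361 − 6250000/625 = 6361, so the distance is √6361.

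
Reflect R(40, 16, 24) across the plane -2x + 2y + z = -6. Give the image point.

(32, 24, 28)

n = (-2, 2, 1), |n|² = 9, n·R − (-6) = -18, so t = -18/9 = -2.
Foot F = R − (-2)·n = (36, 20, 26); the reflection is 2F − R = (32, 24, 28).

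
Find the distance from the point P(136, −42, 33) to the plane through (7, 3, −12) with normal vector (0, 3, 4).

The plane has equation n·(r − (7, 3, −12)) = 0, i.e. n·r = -39.
Then n·(136, −42, 33) − (−39) = 45.
|n| = √(0 + 9 + 16) = 5, so the distance is |45|/5 = 9.

9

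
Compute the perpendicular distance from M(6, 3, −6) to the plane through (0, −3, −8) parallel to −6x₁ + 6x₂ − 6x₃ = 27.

2/√3

Parallel planes share the normal n = (−6, 6, −6); since (0, −3, −8) lies on the plane, its equation is −6x₁ + 6x₂ − 6x₃ = 30.
Then n·(6, 3, −6) − 30 = −12.
|n| = √(36 + 36 + 36) = 6√3, so the distance is |-12|/(6√3) = 2/√3.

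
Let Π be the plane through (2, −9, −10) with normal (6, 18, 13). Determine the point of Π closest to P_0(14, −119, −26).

The perpendicular from P_0 has direction n = (6, 18, 13): r = (14, −119, −26) + t(6, 18, 13).
Substitute into the plane: n·(P_0 + tn) = -280 gives -2396 + 529t = -280, so t = 4.
Foot = (14, −119, −26) + 4·(6, 18, 13) = (38, −47, 26).

(38, -47, 26)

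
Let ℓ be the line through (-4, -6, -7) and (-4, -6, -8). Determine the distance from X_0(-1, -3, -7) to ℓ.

A direction vector is d = (0, 0, -1).
AP = (3, 3, 0); AP·d = 0, |AP|² = 18, |d|² = 1.
distance² = |AP|² − (AP·d)²/|d|² = 18 − 0/1 = 18, so the distance is 3√2.

3√2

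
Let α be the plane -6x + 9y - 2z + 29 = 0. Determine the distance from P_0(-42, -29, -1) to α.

Normal vector n = (-6, 9, -2), and n·(-42, -29, -1) - (-29) = 22.
|n| = √(36 + 81 + 4) = 11, so the distance is |22|/11 = 2.

2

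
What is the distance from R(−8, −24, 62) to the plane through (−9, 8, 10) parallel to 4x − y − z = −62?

Parallel planes share the normal n = (4, −1, −1); since (−9, 8, 10) lies on the plane, its equation is 4x − y − z = -54.
Then n·(−8, −24, 62) − (−54) = −16.
|n| = √(16 + 1 + 1) = 3√2, so the distance is |-16|/(3√2) = 8√2/3.

8√2/3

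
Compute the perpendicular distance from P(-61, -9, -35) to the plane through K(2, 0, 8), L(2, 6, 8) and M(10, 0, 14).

KL = (0, 6, 0) and KM = (8, 0, 6), so a normal is n = KL × KM = (36, 0, -48).
Then n·(-61, -9, -35) - (-312) = -204.
|n| = √(1296 + 0 + 2304) = 60, so the distance is |-204|/60 = 17/5.

17/5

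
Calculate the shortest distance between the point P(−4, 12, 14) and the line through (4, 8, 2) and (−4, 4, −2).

A direction vector is d = (−8, −4, −4).
AP = (−8, 4, 12), and AP × d = (32, −128, 64).
|AP × d|² = 21504 and |d|² = 96, so the distance is √(21504/96) = √224 = 4√14.

4√14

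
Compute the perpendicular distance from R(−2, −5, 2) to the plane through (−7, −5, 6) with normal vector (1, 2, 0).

The plane has equation n·(r − (−7, −5, 6)) = 0, i.e. n·r = -17.
Then n·(−2, −5, 2) − (−17) = 5.
|n| = √(1 + 4 + 0) = √5, so the distance is |5|/√5 = √5.

√5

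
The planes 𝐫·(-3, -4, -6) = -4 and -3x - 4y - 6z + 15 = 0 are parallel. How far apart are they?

Both planes have normal n = (-3, -4, -6), |n| = √61. Any point on the first plane is at distance |(-15) − (-4)|/|n| = 11/√61 from the second.

11/√61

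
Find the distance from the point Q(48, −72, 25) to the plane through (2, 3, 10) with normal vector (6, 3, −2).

The plane has equation n·(r − (2, 3, 10)) = 0, i.e. n·r = 1.
Then n·(48, −72, 25) − 1 = 21.
|n| = √(36 + 9 + 4) = 7, so the distance is |21|/7 = 3.

3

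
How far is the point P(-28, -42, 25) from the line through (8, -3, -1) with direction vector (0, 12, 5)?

Direction vector d = (0, 12, 5).
AP = (-36, -39, 26); AP·d = -338, |AP|² = 3493, |d|² = 169.
distance² = |AP|² − (AP·d)²/|d|² = 3493 − 114244/169 = 2817, so the distance is 3√313.

3√313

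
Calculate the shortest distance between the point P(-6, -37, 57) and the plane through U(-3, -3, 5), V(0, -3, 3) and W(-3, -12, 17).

14/√29

UV = (3, 0, -2) and UW = (0, -9, 12), so a normal is n = UV × UW = (-18, -36, -27).
Then n·(-6, -37, 57) - 27 = -126.
|n| = √(324 + 1296 + 729) = 9√29, so the distance is |-126|/(9√29) = 14/√29.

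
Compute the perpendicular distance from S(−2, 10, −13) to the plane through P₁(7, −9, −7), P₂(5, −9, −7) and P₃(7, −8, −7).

6

P₁P₂ = (−2, 0, 0) and P₁P₃ = (0, 1, 0), so a normal is n = P₁P₂ × P₁P₃ = (0, 0, −2).
d = |(-2)·(-13) − 14| / √(0 + 0 + 4) = |12| / 2 = 6.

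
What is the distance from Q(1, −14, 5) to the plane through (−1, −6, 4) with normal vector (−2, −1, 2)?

The plane has equation n·(r − (−1, −6, 4)) = 0, i.e. n·r = 16.
n = (−2, −1, 2); n·P − 16 = 6; |n| = 3; distance = 6/3 = 2.

2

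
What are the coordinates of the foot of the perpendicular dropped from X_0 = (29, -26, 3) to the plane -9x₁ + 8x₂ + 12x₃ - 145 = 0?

(11, -10, 27)

The perpendicular from X_0 has direction n = (-9, 8, 12): r = (29, -26, 3) + t(-9, 8, 12).
Substitute into the plane: n·(X_0 + tn) = 145 gives -433 + 289t = 145, so t = 2.
Foot = (29, -26, 3) + 2·(-9, 8, 12) = (11, -10, 27).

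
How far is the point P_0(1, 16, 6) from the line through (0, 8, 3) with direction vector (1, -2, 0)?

√29

Direction vector d = (1, -2, 0).
AP = (1, 8, 3), and AP × d = (6, 3, -10).
|AP × d|² = 145 and |d|² = 5, so the distance is √(145/5) = √29.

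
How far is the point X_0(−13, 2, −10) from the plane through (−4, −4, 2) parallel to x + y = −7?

3/√2

Parallel planes share the normal n = (1, 1, 0); since (−4, −4, 2) lies on the plane, its equation is x + y = -8.
Then n·(−13, 2, −10) − (−8) = −3.
|n| = √(1 + 1 + 0) = √2, so the distance is |-3|/√2 = 3√2/2.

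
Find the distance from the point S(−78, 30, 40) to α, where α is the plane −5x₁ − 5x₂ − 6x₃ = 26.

26/√86

Normal vector n = (−5, −5, −6), and n·(−78, 30, 40) − 26 = −26.
|n| = √(25 + 25 + 36) = √86, so the distance is |-26|/√86 = 26/√86.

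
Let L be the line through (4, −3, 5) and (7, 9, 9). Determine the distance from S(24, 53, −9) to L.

A direction vector is d = (3, 12, 4).
AP = (20, 56, −14); AP·d = 676, |AP|² = 3732, |d|² = 169.
distance² = |AP|² − (AP·d)²/|d|² = 3732 − 456976/169 = 1028, so the distance is 2√257.

2√257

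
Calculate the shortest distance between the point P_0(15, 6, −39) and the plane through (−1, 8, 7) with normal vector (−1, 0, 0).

16

The plane has equation n·(r − (−1, 8, 7)) = 0, i.e. n·r = 1.
d = |(-1)·15 − 1| / √(1 + 0 + 0) = |-16| / 1 = 16.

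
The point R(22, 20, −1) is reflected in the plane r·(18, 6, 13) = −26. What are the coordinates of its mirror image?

With n = (18, 6, 13), the signed offset is (n·R − (-26))/|n|² = 529/529 = 1.
R' = R − 2t·n = (22, 20, −1) − 2·(18, 6, 13) = (−14, 8, −27).

(-14, 8, -27)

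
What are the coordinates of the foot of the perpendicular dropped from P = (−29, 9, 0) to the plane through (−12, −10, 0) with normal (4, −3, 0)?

n = (4, −3, 0), |n|² = 25, and n·P − (-18) = -125.
t = -125/25 = -5, so the foot is P − t·n = (−29, 9, 0) − (-5)·(4, −3, 0) = (−9, −6, 0).

(-9, -6, 0)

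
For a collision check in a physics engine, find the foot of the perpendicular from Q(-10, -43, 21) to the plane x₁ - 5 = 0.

(5, -43, 21)

The perpendicular from Q has direction n = (1, 0, 0): r = (-10, -43, 21) + t(1, 0, 0).
Substitute into the plane: n·(Q + tn) = 5 gives -10 + 1t = 5, so t = 15.
Foot = (-10, -43, 21) + 15·(1, 0, 0) = (5, -43, 21).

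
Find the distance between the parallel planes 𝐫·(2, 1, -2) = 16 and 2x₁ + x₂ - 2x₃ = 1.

Both planes have normal n = (2, 1, -2), |n| = 3. Any point on the first plane is at distance |1 − 16|/|n| = 15/3 = 5 from the second.

5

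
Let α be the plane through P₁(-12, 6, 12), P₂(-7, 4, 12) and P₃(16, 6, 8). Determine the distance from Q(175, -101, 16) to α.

7

P₁P₂ = (5, -2, 0) and P₁P₃ = (28, 0, -4), so a normal is n = P₁P₂ × P₁P₃ = (8, 20, 56).
d = |8·175 + 20·(-101) + 56·16 − 696| / √(64 + 400 + 3136) = |-420| / 60 = 7.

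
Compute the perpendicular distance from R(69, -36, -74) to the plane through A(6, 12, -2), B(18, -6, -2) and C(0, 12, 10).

30/√61

AB = (12, -18, 0) and AC = (-6, 0, 12), so a normal is n = AB × AC = (-216, -144, -108).
Then n·(69, -36, -74) - (-2808) = 1080.
|n| = √(46656 + 20736 + 11664) = 36√61, so the distance is |1080|/(36√61) = 30/√61.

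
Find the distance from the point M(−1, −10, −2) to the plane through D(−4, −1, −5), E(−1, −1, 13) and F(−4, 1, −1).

3√41/41

DE = (3, 0, 18) and DF = (0, 2, 4), so a normal is n = DE × DF = (−36, −12, 6).
n = (−36, −12, 6); n·P − 126 = 18; |n| = 6√41; distance = 18/(6√41) = 3/√41.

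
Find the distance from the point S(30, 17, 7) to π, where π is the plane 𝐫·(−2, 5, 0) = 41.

n = (−2, 5, 0); n·P − 41 = -16; |n| = √29; distance = 16/√29.

16√29/29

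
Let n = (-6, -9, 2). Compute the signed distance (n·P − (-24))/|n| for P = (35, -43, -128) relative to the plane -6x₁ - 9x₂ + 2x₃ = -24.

n·P − (-24) = -55.
|n| = 11, so the signed distance is -55/11 = -5.

-5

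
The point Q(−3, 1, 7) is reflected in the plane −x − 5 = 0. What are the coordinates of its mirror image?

(-7, 1, 7)

n = (−1, 0, 0), |n|² = 1, n·Q − 5 = -2, so t = -2/1 = -2.
Foot F = Q − (-2)·n = (−5, 1, 7); the reflection is 2F − Q = (−7, 1, 7).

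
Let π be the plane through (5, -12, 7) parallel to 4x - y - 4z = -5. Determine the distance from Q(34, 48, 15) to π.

8√33/11

Parallel planes share the normal n = (4, -1, -4); since (5, -12, 7) lies on the plane, its equation is 4x - y - 4z = 4.
Then n·(34, 48, 15) - 4 = 24.
|n| = √(16 + 1 + 16) = √33, so the distance is |24|/√33 = 24/√33.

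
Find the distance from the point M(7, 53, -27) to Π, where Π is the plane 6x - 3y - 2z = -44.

19/7

Normal vector n = (6, -3, -2), and n·(7, 53, -27) - (-44) = -19.
|n| = √(36 + 9 + 4) = 7, so the distance is |-19|/7 = 19/7.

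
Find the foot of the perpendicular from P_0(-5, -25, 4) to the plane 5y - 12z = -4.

(-5, -20, -8)

n = (0, 5, -12), |n|² = 169, and n·P_0 − (-4) = -169.
t = -169/169 = -1, so the foot is P_0 − t·n = (-5, -25, 4) − (-1)·(0, 5, -12) = (-5, -20, -8).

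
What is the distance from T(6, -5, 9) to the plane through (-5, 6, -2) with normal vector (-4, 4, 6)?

11/√17

The plane has equation n·(r − (-5, 6, -2)) = 0, i.e. n·r = 32.
Then n·(6, -5, 9) - 32 = -22.
|n| = √(16 + 16 + 36) = 2√17, so the distance is |-22|/(2√17) = 11/√17.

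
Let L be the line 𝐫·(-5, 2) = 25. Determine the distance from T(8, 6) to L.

53√29/29

The normal to the line is n = (-5, 2) with |n| = √29.
|n·T − 25| = |-28 − 25| = 53, so the distance is 53/√29 = 53√29/29.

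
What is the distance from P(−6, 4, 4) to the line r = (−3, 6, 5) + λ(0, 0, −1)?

√13

Direction vector d = (0, 0, −1).
AP = (−3, −2, −1), and AP × d = (2, −3, 0).
|AP × d|² = 13 and |d|² = 1, so the distance is √13.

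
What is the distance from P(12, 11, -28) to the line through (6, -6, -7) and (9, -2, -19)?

3√10

A direction vector is d = (3, 4, -12).
AP = (6, 17, -21), and AP × d = (-120, 9, -27).
|AP × d|² = 15210 and |d|² = 169, so the distance is √(15210/169) = √90 = 3√10.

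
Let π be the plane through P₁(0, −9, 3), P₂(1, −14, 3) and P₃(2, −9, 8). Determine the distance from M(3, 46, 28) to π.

P₁P₂ = (1, −5, 0) and P₁P₃ = (2, 0, 5), so a normal is n = P₁P₂ × P₁P₃ = (−25, −5, 10).
Then n·(3, 46, 28) − 75 = −100.
|n| = √(625 + 25 + 100) = 5√30, so the distance is |-100|/(5√30) = 2√30/3.

2√30/3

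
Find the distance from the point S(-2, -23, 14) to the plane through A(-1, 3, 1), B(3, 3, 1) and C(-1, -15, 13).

AB = (4, 0, 0) and AC = (0, -18, 12), so a normal is n = AB × AC = (0, -48, -72).
Then n·(-2, -23, 14) - (-216) = 312.
|n| = √(0 + 2304 + 5184) = 24√13, so the distance is |312|/(24√13) = √13.

√13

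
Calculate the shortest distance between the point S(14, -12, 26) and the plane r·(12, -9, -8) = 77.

Normal vector n = (12, -9, -8), and n·(14, -12, 26) - 77 = -9.
|n| = √(144 + 81 + 64) = 17, so the distance is |-9|/17 = 9/17.

9/17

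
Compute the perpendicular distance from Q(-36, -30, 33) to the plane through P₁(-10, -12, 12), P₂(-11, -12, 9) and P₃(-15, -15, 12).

P₁P₂ = (-1, 0, -3) and P₁P₃ = (-5, -3, 0), so a normal is n = P₁P₂ × P₁P₃ = (-9, 15, 3).
d = |(-9)·(-36) + 15·(-30) + 3·33 − (-54)| / √(81 + 225 + 9) = |27| / (3√35) = 9/√35.

9√35/35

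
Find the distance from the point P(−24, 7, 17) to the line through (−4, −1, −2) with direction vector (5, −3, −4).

Direction vector d = (5, −3, −4).
AP = (−20, 8, 19); AP·d = -200, |AP|² = 825, |d|² = 50.
distance² = |AP|² − (AP·d)²/|d|² = 825 − 40000/50 = 25, so the distance is 5.

5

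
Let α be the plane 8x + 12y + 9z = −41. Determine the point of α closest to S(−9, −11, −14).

The perpendicular from S has direction n = (8, 12, 9): r = (−9, −11, −14) + λ(8, 12, 9).
Substitute into the plane: n·(S + λn) = -41 gives -330 + 289λ = -41, so λ = 1.
Foot = (−9, −11, −14) + 1·(8, 12, 9) = (−1, 1, −5).

(-1, 1, -5)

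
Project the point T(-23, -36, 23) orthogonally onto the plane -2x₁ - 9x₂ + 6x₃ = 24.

n = (-2, -9, 6), |n|² = 121, and n·T − 24 = 484.
t = 484/121 = 4, so the foot is T − t·n = (-23, -36, 23) − 4·(-2, -9, 6) = (-15, 0, -1).

(-15, 0, -1)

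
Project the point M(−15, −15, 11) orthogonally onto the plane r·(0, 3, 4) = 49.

The perpendicular from M has direction n = (0, 3, 4): r = (−15, −15, 11) + t(0, 3, 4).
Substitute into the plane: n·(M + tn) = 49 gives -1 + 25t = 49, so t = 2.
Foot = (−15, −15, 11) + 2·(0, 3, 4) = (−15, −9, 19).

(-15, -9, 19)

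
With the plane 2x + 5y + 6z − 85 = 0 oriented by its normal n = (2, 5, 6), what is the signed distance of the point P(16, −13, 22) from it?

14√65/65

n·P − 85 = 14.
|n| = √65, so the signed distance is 14√65/65.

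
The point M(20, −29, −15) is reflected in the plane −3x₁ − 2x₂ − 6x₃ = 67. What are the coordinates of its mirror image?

With n = (−3, −2, −6), the signed offset is (n·M − 67)/|n|² = 21/49 = 3/7.
M' = M − 2t·n = (20, −29, −15) − (6/7)·(−3, −2, −6) = (158/7, −191/7, −69/7).

(158/7, -191/7, -69/7)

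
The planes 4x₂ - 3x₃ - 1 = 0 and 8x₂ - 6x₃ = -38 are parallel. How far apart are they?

4

Divide the second equation by 2 to match normals: 4x₂ - 3x₃ = -19.
With common normal n = (0, 4, -3) (|n| = 5), the distance is |1 − (-19)|/|n| = 20/5 = 4.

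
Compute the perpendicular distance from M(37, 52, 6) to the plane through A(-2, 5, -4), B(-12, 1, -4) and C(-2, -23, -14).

17/15

AB = (-10, -4, 0) and AC = (0, -28, -10), so a normal is n = AB × AC = (40, -100, 280).
Then n·(37, 52, 6) - (-1700) = -340.
|n| = √(1600 + 10000 + 78400) = 300, so the distance is |-340|/300 = 17/15.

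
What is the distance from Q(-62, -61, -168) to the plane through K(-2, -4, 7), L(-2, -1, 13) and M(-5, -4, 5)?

9

KL = (0, 3, 6) and KM = (-3, 0, -2), so a normal is n = KL × KM = (-6, -18, 9).
Then n·(-62, -61, -168) - 147 = -189.
|n| = √(36 + 324 + 81) = 21, so the distance is |-189|/21 = 9.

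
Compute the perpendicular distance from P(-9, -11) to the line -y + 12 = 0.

23

d = |0·(-9) + (-1)·(-11) − (-12)| / √(0 + 1) = |23|/1 = 23.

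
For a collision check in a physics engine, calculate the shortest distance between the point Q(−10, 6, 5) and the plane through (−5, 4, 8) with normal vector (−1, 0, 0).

The plane has equation n·(r − (−5, 4, 8)) = 0, i.e. n·r = 5.
Then n·(−10, 6, 5) − 5 = 5.
|n| = √(1 + 0 + 0) = 1, so the distance is |5|/1 = 5.

5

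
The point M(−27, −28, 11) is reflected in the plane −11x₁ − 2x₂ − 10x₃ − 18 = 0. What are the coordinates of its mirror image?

(-5, -24, 31)

With n = (−11, −2, −10), the signed offset is (n·M − 18)/|n|² = 225/225 = 1.
M' = M − 2t·n = (−27, −28, 11) − 2·(−11, −2, −10) = (−5, −24, 31).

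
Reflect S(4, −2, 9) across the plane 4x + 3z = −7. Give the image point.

n = (4, 0, 3), |n|² = 25, n·S − (-7) = 50, so t = 50/25 = 2.
Foot F = S − 2·n = (−4, −2, 3); the reflection is 2F − S = (−12, −2, −3).

(-12, -2, -3)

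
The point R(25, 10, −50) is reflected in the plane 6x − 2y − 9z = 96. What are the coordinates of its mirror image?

With n = (6, −2, −9), the signed offset is (n·R − 96)/|n|² = 484/121 = 4.
R' = R − 2t·n = (25, 10, −50) − 8·(6, −2, −9) = (−23, 26, 22).

(-23, 26, 22)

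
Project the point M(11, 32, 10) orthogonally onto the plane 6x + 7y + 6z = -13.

(-7, 11, -8)

n = (6, 7, 6), |n|² = 121, and n·M − (-13) = 363.
t = 363/121 = 3, so the foot is M − t·n = (11, 32, 10) − 3·(6, 7, 6) = (-7, 11, -8).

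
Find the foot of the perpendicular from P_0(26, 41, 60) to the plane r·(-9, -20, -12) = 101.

n = (-9, -20, -12), |n|² = 625, and n·P_0 − 101 = -1875.
t = -1875/625 = -3, so the foot is P_0 − t·n = (26, 41, 60) − (-3)·(-9, -20, -12) = (-1, -19, 24).

(-1, -19, 24)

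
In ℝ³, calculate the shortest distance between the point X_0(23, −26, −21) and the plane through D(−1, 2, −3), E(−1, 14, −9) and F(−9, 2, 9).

4√14/7

DE = (0, 12, −6) and DF = (−8, 0, 12), so a normal is n = DE × DF = (144, 48, 96).
n = (144, 48, 96); n·P − (-336) = 384; |n| = 48√14; distance = 384/(48√14) = 4√14/7.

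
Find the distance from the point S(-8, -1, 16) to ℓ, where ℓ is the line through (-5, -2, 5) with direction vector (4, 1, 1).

Direction vector d = (4, 1, 1).
AP = (-3, 1, 11); AP·d = 0, |AP|² = 131, |d|² = 18.
distance² = |AP|² − (AP·d)²/|d|² = 131 − 0/18 = 131, so the distance is √131.

√131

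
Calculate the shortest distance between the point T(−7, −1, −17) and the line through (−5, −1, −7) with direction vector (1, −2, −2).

Direction vector d = (1, −2, −2).
AP = (−2, 0, −10); AP·d = 18, |AP|² = 104, |d|² = 9.
distance² = |AP|² − (AP·d)²/|d|² = 104 − 324/9 = 68, so the distance is 2√17.

2√17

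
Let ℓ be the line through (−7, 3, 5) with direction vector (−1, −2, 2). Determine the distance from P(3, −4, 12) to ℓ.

Direction vector d = (−1, −2, 2).
AP = (10, −7, 7); AP·d = 18, |AP|² = 198, |d|² = 9.
distance² = |AP|² − (AP·d)²/|d|² = 198 − 324/9 = 162, so the distance is 9√2.

9√2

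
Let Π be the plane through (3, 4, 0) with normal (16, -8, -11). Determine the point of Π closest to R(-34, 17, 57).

(14, -7, 24)

The perpendicular from R has direction n = (16, -8, -11): r = (-34, 17, 57) + μ(16, -8, -11).
Substitute into the plane: n·(R + μn) = 16 gives -1307 + 441μ = 16, so μ = 3.
Foot = (-34, 17, 57) + 3·(16, -8, -11) = (14, -7, 24).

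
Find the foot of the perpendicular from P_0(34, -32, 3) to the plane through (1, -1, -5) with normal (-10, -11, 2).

(176/5, -767/25, 69/25)

The perpendicular from P_0 has direction n = (-10, -11, 2): r = (34, -32, 3) + λ(-10, -11, 2).
Substitute into the plane: n·(P_0 + λn) = -9 gives 18 + 225λ = -9, so λ = -3/25.
Foot = (34, -32, 3) + (-3/25)·(-10, -11, 2) = (176/5, -767/25, 69/25).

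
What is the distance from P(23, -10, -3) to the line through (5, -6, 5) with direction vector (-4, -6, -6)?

Direction vector d = (-4, -6, -6).
AP = (18, -4, -8), and AP × d = (-24, 140, -124).
|AP × d|² = 35552 and |d|² = 88, so the distance is √(35552/88) = √404 = 2√101.

2√101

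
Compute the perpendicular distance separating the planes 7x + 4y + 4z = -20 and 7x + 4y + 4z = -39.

With common normal n = (7, 4, 4) (|n| = 9), the distance is |(-20) − (-39)|/|n| = 19/9.

19/9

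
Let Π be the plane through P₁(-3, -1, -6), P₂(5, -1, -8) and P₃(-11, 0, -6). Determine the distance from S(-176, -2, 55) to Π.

P₁P₂ = (8, 0, -2) and P₁P₃ = (-8, 1, 0), so a normal is n = P₁P₂ × P₁P₃ = (2, 16, 8).
Then n·(-176, -2, 55) - (-70) = 126.
|n| = √(4 + 256 + 64) = 18, so the distance is |126|/18 = 7.

7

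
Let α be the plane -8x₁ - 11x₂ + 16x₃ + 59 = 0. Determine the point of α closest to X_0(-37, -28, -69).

The perpendicular from X_0 has direction n = (-8, -11, 16): r = (-37, -28, -69) + λ(-8, -11, 16).
Substitute into the plane: n·(X_0 + λn) = -59 gives -500 + 441λ = -59, so λ = 1.
Foot = (-37, -28, -69) + 1·(-8, -11, 16) = (-45, -39, -53).

(-45, -39, -53)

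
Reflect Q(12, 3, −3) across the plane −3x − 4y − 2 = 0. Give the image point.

(0, -13, -3)

With n = (−3, −4, 0), the signed offset is (n·Q − 2)/|n|² = -50/25 = -2.
Q' = Q − 2t·n = (12, 3, −3) − (-4)·(−3, −4, 0) = (0, −13, −3).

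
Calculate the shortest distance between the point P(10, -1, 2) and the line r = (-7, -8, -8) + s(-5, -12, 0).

√269

Direction vector d = (-5, -12, 0).
AP = (17, 7, 10); AP·d = -169, |AP|² = 438, |d|² = 169.
distance² = |AP|² − (AP·d)²/|d|² = 438 − 28561/169 = 269, so the distance is √269.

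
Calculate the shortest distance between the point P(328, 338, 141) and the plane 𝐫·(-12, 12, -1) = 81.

Normal vector n = (-12, 12, -1), and n·(328, 338, 141) - 81 = -102.
|n| = √(144 + 144 + 1) = 17, so the distance is |-102|/17 = 6.

6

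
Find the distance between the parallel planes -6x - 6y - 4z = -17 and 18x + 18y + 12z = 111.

Divide the second equation by -3 to match normals: -6x - 6y - 4z = -37.
With common normal n = (-6, -6, -4) (|n| = 2√22), the distance is |(-17) − (-37)|/|n| = 20/(2√22) = 5√22/11.

10/√22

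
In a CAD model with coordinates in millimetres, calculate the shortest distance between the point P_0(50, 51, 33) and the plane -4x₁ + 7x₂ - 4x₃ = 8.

17/9

d = |(-4)·50 + 7·51 + (-4)·33 − 8| / √(16 + 49 + 16) = |17| / 9 = 17/9.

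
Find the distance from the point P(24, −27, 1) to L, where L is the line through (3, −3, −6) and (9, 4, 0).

A direction vector is d = (6, 7, 6).
AP = (21, −24, 7); AP·d = 0, |AP|² = 1066, |d|² = 121.
distance² = |AP|² − (AP·d)²/|d|² = 1066 − 0/121 = 1066, so the distance is √1066.

√1066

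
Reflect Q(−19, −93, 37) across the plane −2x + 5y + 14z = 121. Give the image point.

n = (−2, 5, 14), |n|² = 225, n·Q − 121 = -30, so t = -30/225 = -2/15.
Foot F = Q − (-2/15)·n = (−289/15, −277/3, 583/15); the reflection is 2F − Q = (−293/15, −275/3, 611/15).

(-293/15, -275/3, 611/15)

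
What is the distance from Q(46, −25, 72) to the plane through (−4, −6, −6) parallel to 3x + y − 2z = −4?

25√14/14

Parallel planes share the normal n = (3, 1, −2); since (−4, −6, −6) lies on the plane, its equation is 3x + y − 2z = -6.
Then n·(46, −25, 72) − (−6) = −25.
|n| = √(9 + 1 + 4) = √14, so the distance is |-25|/√14 = 25/√14.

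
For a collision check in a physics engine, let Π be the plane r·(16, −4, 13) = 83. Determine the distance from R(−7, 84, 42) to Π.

Normal vector n = (16, −4, 13), and n·(−7, 84, 42) − 83 = 15.
|n| = √(256 + 16 + 169) = 21, so the distance is |15|/21 = 5/7.

5/7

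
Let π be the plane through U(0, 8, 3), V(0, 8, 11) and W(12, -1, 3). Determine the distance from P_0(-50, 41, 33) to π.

UV = (0, 0, 8) and UW = (12, -9, 0), so a normal is n = UV × UW = (72, 96, 0).
n = (72, 96, 0); n·P − 768 = -432; |n| = 120; distance = 432/120 = 18/5.

18/5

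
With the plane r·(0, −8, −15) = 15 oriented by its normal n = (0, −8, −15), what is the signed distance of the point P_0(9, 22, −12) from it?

-11/17

n·P_0 − 15 = -11.
|n| = 17, so the signed distance is -11/17.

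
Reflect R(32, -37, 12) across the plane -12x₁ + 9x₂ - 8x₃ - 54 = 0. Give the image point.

n = (-12, 9, -8), |n|² = 289, n·R − 54 = -867, so t = -867/289 = -3.
Foot F = R − (-3)·n = (-4, -10, -12); the reflection is 2F − R = (-40, 17, -36).

(-40, 17, -36)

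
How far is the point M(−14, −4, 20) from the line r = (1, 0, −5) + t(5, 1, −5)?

5√2

Direction vector d = (5, 1, −5).
AP = (−15, −4, 25); AP·d = -204, |AP|² = 866, |d|² = 51.
distance² = |AP|² − (AP·d)²/|d|² = 866 − 41616/51 = 50, so the distance is 5√2.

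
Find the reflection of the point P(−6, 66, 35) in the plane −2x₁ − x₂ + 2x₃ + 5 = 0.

n = (−2, −1, 2), |n|² = 9, n·P − (-5) = 21, so t = 21/9 = 7/3.
Foot F = P − (7/3)·n = (−4/3, 205/3, 91/3); the reflection is 2F − P = (10/3, 212/3, 77/3).

(10/3, 212/3, 77/3)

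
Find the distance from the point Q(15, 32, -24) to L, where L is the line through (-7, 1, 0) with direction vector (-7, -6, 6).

√85

Direction vector d = (-7, -6, 6).
AP = (22, 31, -24); AP·d = -484, |AP|² = 2021, |d|² = 121.
distance² = |AP|² − (AP·d)²/|d|² = 2021 − 234256/121 = 85, so the distance is √85.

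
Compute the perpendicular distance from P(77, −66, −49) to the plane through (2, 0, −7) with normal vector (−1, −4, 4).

The plane has equation n·(r − (2, 0, −7)) = 0, i.e. n·r = -30.
d = |(-1)·77 + (-4)·(-66) + 4·(-49) − (-30)| / √(1 + 16 + 16) = |21| / √33 = 7√33/11.

7√33/11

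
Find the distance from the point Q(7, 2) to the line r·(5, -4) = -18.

45√41/41

d = |5·7 + (-4)·2 − (-18)| / √(25 + 16) = |45|/√41 = 45/√41.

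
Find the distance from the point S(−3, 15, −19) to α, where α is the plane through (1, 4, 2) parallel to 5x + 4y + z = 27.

3/√42

Parallel planes share the normal n = (5, 4, 1); since (1, 4, 2) lies on the plane, its equation is 5x + 4y + z = 23.
d = |5·(-3) + 4·15 + 1·(-19) − 23| / √(25 + 16 + 1) = |3| / √42 = 3/√42.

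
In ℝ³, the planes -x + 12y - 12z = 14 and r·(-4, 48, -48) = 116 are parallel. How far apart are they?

Divide the second equation by 4 to match normals: -x + 12y - 12z = 29.
Both planes have normal n = (-1, 12, -12), |n| = 17. Any point on the first plane is at distance |29 − 14|/|n| = 15/17 from the second.

15/17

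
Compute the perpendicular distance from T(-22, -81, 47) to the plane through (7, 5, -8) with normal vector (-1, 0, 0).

29

The plane has equation n·(r − (7, 5, -8)) = 0, i.e. n·r = -7.
d = |(-1)·(-22) − (-7)| / √(1 + 0 + 0) = |29| / 1 = 29.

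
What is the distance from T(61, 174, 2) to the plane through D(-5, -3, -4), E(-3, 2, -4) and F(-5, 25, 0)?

DE = (2, 5, 0) and DF = (0, 28, 4), so a normal is n = DE × DF = (20, -8, 56).
Then n·(61, 174, 2) - (-300) = 240.
|n| = √(400 + 64 + 3136) = 60, so the distance is |240|/60 = 4.

4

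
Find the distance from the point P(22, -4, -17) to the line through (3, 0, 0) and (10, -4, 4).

3√65

A direction vector is d = (7, -4, 4).
AP = (19, -4, -17); AP·d = 81, |AP|² = 666, |d|² = 81.
distance² = |AP|² − (AP·d)²/|d|² = 666 − 6561/81 = 585, so the distance is 3√65.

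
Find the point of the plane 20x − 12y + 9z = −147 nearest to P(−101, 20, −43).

n = (20, −12, 9), |n|² = 625, and n·P − (-147) = -2500.
t = -2500/625 = -4, so the foot is P − t·n = (−101, 20, −43) − (-4)·(20, −12, 9) = (−21, −28, −7).

(-21, -28, -7)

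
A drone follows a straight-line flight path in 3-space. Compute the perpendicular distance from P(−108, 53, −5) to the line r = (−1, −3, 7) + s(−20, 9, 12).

√4729

Direction vector d = (−20, 9, 12).
AP = (−107, 56, −12); AP·d = 2500, |AP|² = 14729, |d|² = 625.
distance² = |AP|² − (AP·d)²/|d|² = 14729 − 6250000/625 = 4729, so the distance is √4729.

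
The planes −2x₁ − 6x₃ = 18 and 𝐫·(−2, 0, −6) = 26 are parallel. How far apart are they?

With common normal n = (−2, 0, −6) (|n| = 2√10), the distance is |18 − 26|/|n| = 8/(2√10) = 4/√10.

4/√10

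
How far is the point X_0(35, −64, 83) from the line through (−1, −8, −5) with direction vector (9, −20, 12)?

8√34

Direction vector d = (9, −20, 12).
AP = (36, −56, 88); AP·d = 2500, |AP|² = 12176, |d|² = 625.
distance² = |AP|² − (AP·d)²/|d|² = 12176 − 6250000/625 = 2176, so the distance is 8√34.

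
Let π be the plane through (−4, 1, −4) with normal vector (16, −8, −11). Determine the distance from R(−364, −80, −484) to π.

8

The plane has equation n·(r − (−4, 1, −4)) = 0, i.e. n·r = -28.
d = |16·(-364) + (-8)·(-80) + (-11)·(-484) − (-28)| / √(256 + 64 + 121) = |168| / 21 = 8.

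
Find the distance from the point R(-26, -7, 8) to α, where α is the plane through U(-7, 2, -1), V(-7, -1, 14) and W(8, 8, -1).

2/√30

UV = (0, -3, 15) and UW = (15, 6, 0), so a normal is n = UV × UW = (-90, 225, 45).
Then n·(-26, -7, 8) - 1035 = 90.
|n| = √(8100 + 50625 + 2025) = 45√30, so the distance is |90|/(45√30) = √30/15.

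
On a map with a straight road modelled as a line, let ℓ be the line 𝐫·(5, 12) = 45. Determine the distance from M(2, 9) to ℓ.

73/13

d = |5·2 + 12·9 − 45| / √(25 + 144) = |73|/13 = 73/13.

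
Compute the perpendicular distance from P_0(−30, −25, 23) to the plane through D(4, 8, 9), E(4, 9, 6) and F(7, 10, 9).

DE = (0, 1, −3) and DF = (3, 2, 0), so a normal is n = DE × DF = (6, −9, −3).
Then n·(−30, −25, 23) − (−75) = 51.
|n| = √(36 + 81 + 9) = 3√14, so the distance is |51|/(3√14) = 17/√14.

17√14/14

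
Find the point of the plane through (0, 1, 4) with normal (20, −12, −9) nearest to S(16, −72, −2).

(-24, -48, 16)

n = (20, −12, −9), |n|² = 625, and n·S − (-48) = 1250.
t = 1250/625 = 2, so the foot is S − t·n = (16, −72, −2) − 2·(20, −12, −9) = (−24, −48, 16).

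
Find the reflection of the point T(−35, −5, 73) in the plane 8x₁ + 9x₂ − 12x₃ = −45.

With n = (8, 9, −12), the signed offset is (n·T − (-45))/|n|² = -1156/289 = -4.
T' = T − 2t·n = (−35, −5, 73) − (-8)·(8, 9, −12) = (29, 67, −23).

(29, 67, -23)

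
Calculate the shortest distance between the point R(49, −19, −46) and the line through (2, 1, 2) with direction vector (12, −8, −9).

17

Direction vector d = (12, −8, −9).
AP = (47, −20, −48), and AP × d = (−204, −153, −136).
|AP × d|² = 83521 and |d|² = 289, so the distance is √(83521/289) = √289 = 17.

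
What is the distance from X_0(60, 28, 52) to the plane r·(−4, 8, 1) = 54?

Normal vector n = (−4, 8, 1), and n·(60, 28, 52) − 54 = −18.
|n| = √(16 + 64 + 1) = 9, so the distance is |-18|/9 = 2.

2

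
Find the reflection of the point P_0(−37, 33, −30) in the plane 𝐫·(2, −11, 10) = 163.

n = (2, −11, 10), |n|² = 225, n·P_0 − 163 = -900, so t = -900/225 = -4.
Foot F = P_0 − (-4)·n = (−29, −11, 10); the reflection is 2F − P_0 = (−21, −55, 50).

(-21, -55, 50)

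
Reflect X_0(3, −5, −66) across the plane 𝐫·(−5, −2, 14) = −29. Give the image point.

(-37, -21, 46)

n = (−5, −2, 14), |n|² = 225, n·X_0 − (-29) = -900, so t = -900/225 = -4.
Foot F = X_0 − (-4)·n = (−17, −13, −10); the reflection is 2F − X_0 = (−37, −21, 46).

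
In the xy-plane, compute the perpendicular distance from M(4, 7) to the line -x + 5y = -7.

d = |(-1)·4 + 5·7 − (-7)| / √(1 + 25) = |38|/√26 = 38/√26.

38/√26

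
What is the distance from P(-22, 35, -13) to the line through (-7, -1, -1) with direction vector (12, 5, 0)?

Direction vector d = (12, 5, 0).
AP = (-15, 36, -12), and AP × d = (60, -144, -507).
|AP × d|² = 281385 and |d|² = 169, so the distance is √(281385/169) = √1665 = 3√185.

3√185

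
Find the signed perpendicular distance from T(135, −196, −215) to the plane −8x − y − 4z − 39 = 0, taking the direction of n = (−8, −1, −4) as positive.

n·T − 39 = -63.
|n| = 9, so the signed distance is -63/9 = -7.

-7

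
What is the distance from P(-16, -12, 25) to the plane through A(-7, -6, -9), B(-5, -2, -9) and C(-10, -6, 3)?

10/√21

AB = (2, 4, 0) and AC = (-3, 0, 12), so a normal is n = AB × AC = (48, -24, 12).
Then n·(-16, -12, 25) - (-300) = 120.
|n| = √(2304 + 576 + 144) = 12√21, so the distance is |120|/(12√21) = 10/√21.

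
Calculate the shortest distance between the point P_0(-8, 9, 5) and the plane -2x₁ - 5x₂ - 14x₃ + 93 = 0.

2/5

Normal vector n = (-2, -5, -14), and n·(-8, 9, 5) - (-93) = -6.
|n| = √(4 + 25 + 196) = 15, so the distance is |-6|/15 = 2/5.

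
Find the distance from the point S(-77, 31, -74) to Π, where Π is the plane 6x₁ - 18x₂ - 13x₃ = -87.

29/23

Normal vector n = (6, -18, -13), and n·(-77, 31, -74) - (-87) = 29.
|n| = √(36 + 324 + 169) = 23, so the distance is |29|/23 = 29/23.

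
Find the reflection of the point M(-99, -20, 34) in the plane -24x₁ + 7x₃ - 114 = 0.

With n = (-24, 0, 7), the signed offset is (n·M − 114)/|n|² = 2500/625 = 4.
M' = M − 2t·n = (-99, -20, 34) − 8·(-24, 0, 7) = (93, -20, -22).

(93, -20, -22)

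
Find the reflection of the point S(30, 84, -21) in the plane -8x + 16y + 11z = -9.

n = (-8, 16, 11), |n|² = 441, n·S − (-9) = 882, so t = 882/441 = 2.
Foot F = S − 2·n = (46, 52, -43); the reflection is 2F − S = (62, 20, -65).

(62, 20, -65)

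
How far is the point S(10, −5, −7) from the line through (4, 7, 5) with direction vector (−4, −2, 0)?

Direction vector d = (−4, −2, 0).
AP = (6, −12, −12); AP·d = 0, |AP|² = 324, |d|² = 20.
distance² = |AP|² − (AP·d)²/|d|² = 324 − 0/20 = 324, so the distance is 18.

18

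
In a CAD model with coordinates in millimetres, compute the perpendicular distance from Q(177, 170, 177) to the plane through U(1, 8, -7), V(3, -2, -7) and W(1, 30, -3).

UV = (2, -10, 0) and UW = (0, 22, 4), so a normal is n = UV × UW = (-40, -8, 44).
Then n·(177, 170, 177) - (-412) = -240.
|n| = √(1600 + 64 + 1936) = 60, so the distance is |-240|/60 = 4.

4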